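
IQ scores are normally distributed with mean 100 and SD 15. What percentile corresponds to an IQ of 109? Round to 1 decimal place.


z = (IQ - mean) / SD
z = (109 - 100) / 15 = 0.6
Percentile = Phi(0.6) * 100
Phi(0.6) = 0.725747
= 72.6


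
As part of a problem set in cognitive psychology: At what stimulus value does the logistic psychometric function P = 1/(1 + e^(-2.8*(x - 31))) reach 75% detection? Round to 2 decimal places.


At P = 0.75: 0.75 = 1/(1 + e^(-k*(x-x0)))
Solving: e^(-k*(x-x0)) = 1/3
x = x0 + ln(3)/k
ln(3) = 1.0986
x = 31 + 1.0986/2.8
= 31 + 0.3924
= 31.39


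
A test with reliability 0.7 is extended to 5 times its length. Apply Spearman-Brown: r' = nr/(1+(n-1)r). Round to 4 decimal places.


r_new = n*r / (1 + (n-1)*r)
Numerator = 5 * 0.7 = 3.5
Denominator = 1 + 4 * 0.7 = 3.8
r_new = 3.5 / 3.8
= 0.9211


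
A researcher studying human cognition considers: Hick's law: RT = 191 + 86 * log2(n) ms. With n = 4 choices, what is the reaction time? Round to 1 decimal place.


RT = 191 + 86 * log2(4)
log2(4) = 2.0
RT = 191 + 86 * 2.0
= 191 + 172.0
= 363.0 ms


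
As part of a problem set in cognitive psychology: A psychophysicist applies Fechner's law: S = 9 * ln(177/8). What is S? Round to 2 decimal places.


S = 9 * ln(177/8)
I/I0 = 22.125
ln(22.125) = 3.0967
S = 9 * 3.0967
= 27.87


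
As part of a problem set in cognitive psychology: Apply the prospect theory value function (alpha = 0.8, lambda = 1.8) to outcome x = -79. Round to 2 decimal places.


Since x = -79 < 0, use v(x) = -lambda*(-x)^alpha
(-x) = 79
79^0.8 = 32.9687
v(-79) = -1.8 * 32.9687
= -59.34


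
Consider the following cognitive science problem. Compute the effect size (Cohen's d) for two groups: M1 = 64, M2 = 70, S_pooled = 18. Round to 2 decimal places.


Cohen's d = (M1 - M2) / S_pooled
= (64 - 70) / 18
= -6 / 18
= -0.33


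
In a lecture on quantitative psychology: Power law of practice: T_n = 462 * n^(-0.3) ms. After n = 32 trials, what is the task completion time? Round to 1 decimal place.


T_n = 462 * 32^(-0.3)
32^(-0.3) = 0.353553
T_n = 462 * 0.353553
= 163.3 ms


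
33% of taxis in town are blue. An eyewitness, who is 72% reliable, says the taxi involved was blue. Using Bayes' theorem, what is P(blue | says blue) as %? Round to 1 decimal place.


P(blue | says blue) = P(says blue | blue)*P(blue) / [P(says blue | blue)*P(blue) + P(says blue | not blue)*P(not blue)]
Numerator = 0.72 * 0.33 = 0.2376
False identification = 0.28 * 0.67 = 0.1876
P = 0.2376 / (0.2376 + 0.1876)
= 0.2376 / 0.4252
As percentage = 55.9


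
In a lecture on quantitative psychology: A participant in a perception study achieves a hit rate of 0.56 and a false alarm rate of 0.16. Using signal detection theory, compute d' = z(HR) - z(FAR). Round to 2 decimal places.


d' = z(HR) - z(FAR)
z(0.56) = 0.151
z(0.16) = -0.9945
d' = 0.151 - -0.9945
= 1.15


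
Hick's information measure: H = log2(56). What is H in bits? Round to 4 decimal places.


H = log2(n)
H = log2(56)
= 5.8074


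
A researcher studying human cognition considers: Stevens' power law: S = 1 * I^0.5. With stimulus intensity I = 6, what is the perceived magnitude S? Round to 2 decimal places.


S = 1 * 6^0.5
6^0.5 = 2.4495
S = 1 * 2.4495
= 2.45


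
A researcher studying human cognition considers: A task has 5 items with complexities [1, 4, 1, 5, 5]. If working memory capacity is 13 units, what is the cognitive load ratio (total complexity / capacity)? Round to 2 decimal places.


Total complexity = 1 + 4 + 1 + 5 + 5 = 16
Load = total / capacity = 16 / 13
= 1.23


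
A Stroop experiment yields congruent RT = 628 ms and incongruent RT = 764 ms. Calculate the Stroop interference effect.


Stroop effect = RT(incongruent) - RT(congruent)
= 764 - 628
= 136 ms


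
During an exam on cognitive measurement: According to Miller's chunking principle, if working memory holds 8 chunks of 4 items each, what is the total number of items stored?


Total items = chunks * items_per_chunk
= 8 * 4
= 32


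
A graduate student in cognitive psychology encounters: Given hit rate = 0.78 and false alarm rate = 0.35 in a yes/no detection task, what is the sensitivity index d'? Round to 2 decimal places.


d' = z(HR) - z(FAR)
z(0.78) = 0.7722
z(0.35) = -0.3853
d' = 0.7722 - -0.3853
= 1.16


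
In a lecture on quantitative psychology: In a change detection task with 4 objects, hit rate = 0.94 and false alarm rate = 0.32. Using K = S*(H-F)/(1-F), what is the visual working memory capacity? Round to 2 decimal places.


K = S * (H - F) / (1 - F)
H - F = 0.62
1 - F = 0.68
K = 4 * 0.62 / 0.68
= 3.65


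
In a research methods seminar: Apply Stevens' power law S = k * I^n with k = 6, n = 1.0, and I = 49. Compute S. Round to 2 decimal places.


S = 6 * 49^1.0
49^1.0 = 49.0
S = 6 * 49.0
= 294.00


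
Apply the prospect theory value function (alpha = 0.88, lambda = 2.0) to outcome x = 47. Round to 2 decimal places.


Since x = 47 >= 0, use v(x) = x^0.88
47^0.88 = 29.6105
v(47) = 29.61


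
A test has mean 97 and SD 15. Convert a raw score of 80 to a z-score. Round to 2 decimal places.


z = (X - mu) / sigma
= (80 - 97) / 15
= -17 / 15
= -1.13


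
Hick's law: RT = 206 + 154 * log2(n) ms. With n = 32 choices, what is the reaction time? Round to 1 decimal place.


RT = 206 + 154 * log2(32)
log2(32) = 5.0
RT = 206 + 154 * 5.0
= 206 + 770.0
= 976.0 ms


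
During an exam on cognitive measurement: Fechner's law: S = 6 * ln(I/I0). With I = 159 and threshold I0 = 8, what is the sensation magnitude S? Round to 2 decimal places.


S = 6 * ln(159/8)
I/I0 = 19.875
ln(19.875) = 2.9895
S = 6 * 2.9895
= 17.94


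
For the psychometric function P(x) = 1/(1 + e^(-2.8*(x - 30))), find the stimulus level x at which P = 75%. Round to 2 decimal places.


At P = 0.75: 0.75 = 1/(1 + e^(-k*(x-x0)))
Solving: e^(-k*(x-x0)) = 1/3
x = x0 + ln(3)/k
ln(3) = 1.0986
x = 30 + 1.0986/2.8
= 30 + 0.3924
= 30.39


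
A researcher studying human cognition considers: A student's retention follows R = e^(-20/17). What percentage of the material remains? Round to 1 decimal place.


R = e^(-t/S)
-t/S = -20/17 = -1.176471
R = e^(-1.176471) = 0.308365
Percentage = 0.308365 * 100
= 30.8


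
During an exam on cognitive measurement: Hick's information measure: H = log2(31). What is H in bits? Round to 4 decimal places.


H = log2(n)
H = log2(31)
= 4.9542


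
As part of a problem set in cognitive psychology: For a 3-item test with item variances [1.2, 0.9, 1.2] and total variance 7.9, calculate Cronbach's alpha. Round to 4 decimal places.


alpha = (k/(k-1)) * (1 - sum(s_i^2)/s_total^2)
sum(item variances) = 3.3
k/(k-1) = 3/2 = 1.5
1 - 3.3/7.9 = 1 - 0.417722 = 0.582278
alpha = 1.5 * 0.582278
= 0.8734


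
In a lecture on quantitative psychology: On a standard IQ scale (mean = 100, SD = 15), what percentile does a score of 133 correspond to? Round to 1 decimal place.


z = (IQ - mean) / SD
z = (133 - 100) / 15 = 2.2
Percentile = Phi(2.2) * 100
Phi(2.2) = 0.986097
= 98.6


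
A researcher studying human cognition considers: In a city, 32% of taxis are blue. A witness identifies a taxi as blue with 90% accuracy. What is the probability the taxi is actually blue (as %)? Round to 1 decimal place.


P(blue | says blue) = P(says blue | blue)*P(blue) / [P(says blue | blue)*P(blue) + P(says blue | not blue)*P(not blue)]
Numerator = 0.9 * 0.32 = 0.288
False identification = 0.1 * 0.68 = 0.068
P = 0.288 / (0.288 + 0.068)
= 0.288 / 0.356
As percentage = 80.9


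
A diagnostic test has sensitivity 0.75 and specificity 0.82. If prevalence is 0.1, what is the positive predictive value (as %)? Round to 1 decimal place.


PPV = (sens * prev) / (sens * prev + (1-spec) * (1-prev))
Numerator = 0.75 * 0.1 = 0.075
P(positive and no disease) = (1 - spec) * (1 - prev) = (1 - 0.82) * (1 - 0.1) = 0.162
Denominator = 0.075 + 0.162 = 0.237
PPV = 0.075 / 0.237 = 0.316456
As percentage = 31.6


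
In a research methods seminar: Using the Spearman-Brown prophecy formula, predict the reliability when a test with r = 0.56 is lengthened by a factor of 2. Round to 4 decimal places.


r_new = n*r / (1 + (n-1)*r)
Numerator = 2 * 0.56 = 1.12
Denominator = 1 + 1 * 0.56 = 1.56
r_new = 1.12 / 1.56
= 0.7179


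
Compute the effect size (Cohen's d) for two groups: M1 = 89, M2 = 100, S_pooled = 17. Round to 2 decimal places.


Cohen's d = (M1 - M2) / S_pooled
= (89 - 100) / 17
= -11 / 17
= -0.65


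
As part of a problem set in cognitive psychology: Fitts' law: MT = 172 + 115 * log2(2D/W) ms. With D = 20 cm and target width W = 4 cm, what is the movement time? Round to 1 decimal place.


MT = 172 + 115 * log2(2*20/4)
2D/W = 10.0
log2(10.0) = 3.3219
MT = 172 + 115 * 3.3219
= 554.0 ms


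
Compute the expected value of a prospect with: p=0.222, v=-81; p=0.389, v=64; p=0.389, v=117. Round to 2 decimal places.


EU = sum(p_i * v_i)
0.222 * -81 = -17.982
0.389 * 64 = 24.896
0.389 * 117 = 45.513
EU = -17.982 + 24.896 + 45.513
= 52.43


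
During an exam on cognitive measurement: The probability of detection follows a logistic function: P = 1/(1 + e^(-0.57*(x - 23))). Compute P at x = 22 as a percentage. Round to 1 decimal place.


P(x) = 1/(1 + e^(-0.57*(22 - 23)))
Exponent = -0.57 * -1 = 0.57
e^(0.57) = 1.768267
P = 1/(1 + 1.768267) = 0.361237
Percentage = 36.1


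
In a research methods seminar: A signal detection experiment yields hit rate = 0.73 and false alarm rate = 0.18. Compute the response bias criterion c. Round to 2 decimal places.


c = -0.5 * (z(HR) + z(FAR))
z(0.73) = 0.6128
z(0.18) = -0.9154
c = -0.5 * (0.6128 + -0.9154)
= -0.5 * -0.3026
= 0.15


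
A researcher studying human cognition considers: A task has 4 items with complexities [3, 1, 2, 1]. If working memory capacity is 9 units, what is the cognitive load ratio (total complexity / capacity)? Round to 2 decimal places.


Total complexity = 3 + 1 + 2 + 1 = 7
Load = total / capacity = 7 / 9
= 0.78


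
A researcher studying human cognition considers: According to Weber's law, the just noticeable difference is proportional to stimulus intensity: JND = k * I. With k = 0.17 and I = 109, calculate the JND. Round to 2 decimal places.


JND = k * I
JND = 0.17 * 109
= 18.53


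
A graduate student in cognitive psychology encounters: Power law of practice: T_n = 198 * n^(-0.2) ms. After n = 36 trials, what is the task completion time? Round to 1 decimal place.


T_n = 198 * 36^(-0.2)
36^(-0.2) = 0.488359
T_n = 198 * 0.488359
= 96.7 ms


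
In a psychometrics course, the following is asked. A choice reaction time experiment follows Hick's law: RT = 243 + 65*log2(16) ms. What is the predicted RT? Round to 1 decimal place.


RT = 243 + 65 * log2(16)
log2(16) = 4.0
RT = 243 + 65 * 4.0
= 243 + 260.0
= 503.0 ms


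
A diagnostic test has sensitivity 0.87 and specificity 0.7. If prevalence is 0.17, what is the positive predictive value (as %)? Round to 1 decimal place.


PPV = (sens * prev) / (sens * prev + (1-spec) * (1-prev))
Numerator = 0.87 * 0.17 = 0.1479
P(positive and no disease) = (1 - spec) * (1 - prev) = (1 - 0.7) * (1 - 0.17) = 0.249
Denominator = 0.1479 + 0.249 = 0.3969
PPV = 0.1479 / 0.3969 = 0.372638
As percentage = 37.3


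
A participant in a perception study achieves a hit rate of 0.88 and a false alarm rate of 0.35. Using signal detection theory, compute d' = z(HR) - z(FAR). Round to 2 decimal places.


d' = z(HR) - z(FAR)
z(0.88) = 1.175
z(0.35) = -0.3853
d' = 1.175 - -0.3853
= 1.56


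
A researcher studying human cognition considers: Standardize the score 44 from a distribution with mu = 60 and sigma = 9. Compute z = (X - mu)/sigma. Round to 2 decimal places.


z = (X - mu) / sigma
= (44 - 60) / 9
= -16 / 9
= -1.78


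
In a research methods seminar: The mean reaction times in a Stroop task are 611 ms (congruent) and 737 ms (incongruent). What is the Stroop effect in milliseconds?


Stroop effect = RT(incongruent) - RT(congruent)
= 737 - 611
= 126 ms


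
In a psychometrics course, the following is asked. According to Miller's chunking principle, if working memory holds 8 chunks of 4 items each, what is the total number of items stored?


Total items = chunks * items_per_chunk
= 8 * 4
= 32


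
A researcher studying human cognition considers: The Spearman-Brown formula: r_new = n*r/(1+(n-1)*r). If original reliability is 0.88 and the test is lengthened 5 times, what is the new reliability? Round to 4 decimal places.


r_new = n*r / (1 + (n-1)*r)
Numerator = 5 * 0.88 = 4.4
Denominator = 1 + 4 * 0.88 = 4.52
r_new = 4.4 / 4.52
= 0.9735


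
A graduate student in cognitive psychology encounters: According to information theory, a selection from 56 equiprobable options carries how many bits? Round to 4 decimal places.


H = log2(n)
H = log2(56)
= 5.8074


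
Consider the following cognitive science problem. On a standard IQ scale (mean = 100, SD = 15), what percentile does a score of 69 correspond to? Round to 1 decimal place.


z = (IQ - mean) / SD
z = (69 - 100) / 15 = -2.0667
Percentile = Phi(-2.0667) * 100
Phi(-2.0667) = 0.019381
= 1.9


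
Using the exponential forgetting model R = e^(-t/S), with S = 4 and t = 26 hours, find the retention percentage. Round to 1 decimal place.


R = e^(-t/S)
-t/S = -26/4 = -6.5
R = e^(-6.5) = 0.001503
Percentage = 0.001503 * 100
= 0.2


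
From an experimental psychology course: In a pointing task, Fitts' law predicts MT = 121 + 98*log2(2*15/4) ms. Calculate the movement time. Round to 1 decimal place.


MT = 121 + 98 * log2(2*15/4)
2D/W = 7.5
log2(7.5) = 2.9069
MT = 121 + 98 * 2.9069
= 405.9 ms


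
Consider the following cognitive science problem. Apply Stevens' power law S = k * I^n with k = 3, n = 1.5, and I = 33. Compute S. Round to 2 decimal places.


S = 3 * 33^1.5
33^1.5 = 189.5706
S = 3 * 189.5706
= 568.71


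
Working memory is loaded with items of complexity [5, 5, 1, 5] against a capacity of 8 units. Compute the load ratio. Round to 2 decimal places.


Total complexity = 5 + 5 + 1 + 5 = 16
Load = total / capacity = 16 / 8
= 2.00


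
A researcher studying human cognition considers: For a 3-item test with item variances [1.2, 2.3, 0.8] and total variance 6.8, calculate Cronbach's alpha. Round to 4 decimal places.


alpha = (k/(k-1)) * (1 - sum(s_i^2)/s_total^2)
sum(item variances) = 4.3
k/(k-1) = 3/2 = 1.5
1 - 4.3/6.8 = 1 - 0.632353 = 0.367647
alpha = 1.5 * 0.367647
= 0.5515


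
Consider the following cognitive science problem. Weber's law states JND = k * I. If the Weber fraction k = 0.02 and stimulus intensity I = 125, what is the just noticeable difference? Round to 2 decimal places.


JND = k * I
JND = 0.02 * 125
= 2.50


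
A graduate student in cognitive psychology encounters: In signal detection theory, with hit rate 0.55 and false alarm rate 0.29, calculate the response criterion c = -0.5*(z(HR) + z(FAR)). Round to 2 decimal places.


c = -0.5 * (z(HR) + z(FAR))
z(0.55) = 0.1257
z(0.29) = -0.5534
c = -0.5 * (0.1257 + -0.5534)
= -0.5 * -0.4277
= 0.21


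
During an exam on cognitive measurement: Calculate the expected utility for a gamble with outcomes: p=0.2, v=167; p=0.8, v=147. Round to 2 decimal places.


EU = sum(p_i * v_i)
0.2 * 167 = 33.4
0.8 * 147 = 117.6
EU = 33.4 + 117.6
= 151.00


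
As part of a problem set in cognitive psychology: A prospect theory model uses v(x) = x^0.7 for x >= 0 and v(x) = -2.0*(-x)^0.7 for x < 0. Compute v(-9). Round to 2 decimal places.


Since x = -9 < 0, use v(x) = -lambda*(-x)^alpha
(-x) = 9
9^0.7 = 4.6555
v(-9) = -2.0 * 4.6555
= -9.31


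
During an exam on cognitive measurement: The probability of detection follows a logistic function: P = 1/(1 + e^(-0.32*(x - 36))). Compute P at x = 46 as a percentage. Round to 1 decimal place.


P(x) = 1/(1 + e^(-0.32*(46 - 36)))
Exponent = -0.32 * 10 = -3.2
e^(-3.2) = 0.040762
P = 1/(1 + 0.040762) = 0.960834
Percentage = 96.1


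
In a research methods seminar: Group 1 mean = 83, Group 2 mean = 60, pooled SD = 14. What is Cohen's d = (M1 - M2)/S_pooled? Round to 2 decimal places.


Cohen's d = (M1 - M2) / S_pooled
= (83 - 60) / 14
= 23 / 14
= 1.64


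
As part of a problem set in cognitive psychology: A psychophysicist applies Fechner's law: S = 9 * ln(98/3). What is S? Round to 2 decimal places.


S = 9 * ln(98/3)
I/I0 = 32.666667
ln(32.666667) = 3.4864
S = 9 * 3.4864
= 31.38


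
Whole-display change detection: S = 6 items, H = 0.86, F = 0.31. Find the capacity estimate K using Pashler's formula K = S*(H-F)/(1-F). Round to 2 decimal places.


K = S * (H - F) / (1 - F)
H - F = 0.55
1 - F = 0.69
K = 6 * 0.55 / 0.69
= 4.78


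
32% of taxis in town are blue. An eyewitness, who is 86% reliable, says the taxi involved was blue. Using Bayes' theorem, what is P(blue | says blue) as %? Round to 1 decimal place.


P(blue | says blue) = P(says blue | blue)*P(blue) / [P(says blue | blue)*P(blue) + P(says blue | not blue)*P(not blue)]
Numerator = 0.86 * 0.32 = 0.2752
False identification = 0.14 * 0.68 = 0.0952
P = 0.2752 / (0.2752 + 0.0952)
= 0.2752 / 0.3704
As percentage = 74.3


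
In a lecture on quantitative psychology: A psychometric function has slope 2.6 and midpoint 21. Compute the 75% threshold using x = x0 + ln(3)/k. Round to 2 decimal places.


At P = 0.75: 0.75 = 1/(1 + e^(-k*(x-x0)))
Solving: e^(-k*(x-x0)) = 1/3
x = x0 + ln(3)/k
ln(3) = 1.0986
x = 21 + 1.0986/2.6
= 21 + 0.4225
= 21.42


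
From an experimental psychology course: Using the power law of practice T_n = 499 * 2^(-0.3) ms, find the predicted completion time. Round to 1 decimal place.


T_n = 499 * 2^(-0.3)
2^(-0.3) = 0.812252
T_n = 499 * 0.812252
= 405.3 ms


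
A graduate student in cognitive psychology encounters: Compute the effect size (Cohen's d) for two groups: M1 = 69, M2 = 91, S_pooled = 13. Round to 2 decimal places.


Cohen's d = (M1 - M2) / S_pooled
= (69 - 91) / 13
= -22 / 13
= -1.69


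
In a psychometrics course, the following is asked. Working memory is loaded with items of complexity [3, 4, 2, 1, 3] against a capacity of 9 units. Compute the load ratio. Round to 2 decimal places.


Total complexity = 3 + 4 + 2 + 1 + 3 = 13
Load = total / capacity = 13 / 9
= 1.44


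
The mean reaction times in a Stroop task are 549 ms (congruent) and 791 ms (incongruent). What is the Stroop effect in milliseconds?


Stroop effect = RT(incongruent) - RT(congruent)
= 791 - 549
= 242 ms


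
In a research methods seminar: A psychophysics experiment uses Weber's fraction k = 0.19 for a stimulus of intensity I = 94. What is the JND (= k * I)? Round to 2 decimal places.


JND = k * I
JND = 0.19 * 94
= 17.86


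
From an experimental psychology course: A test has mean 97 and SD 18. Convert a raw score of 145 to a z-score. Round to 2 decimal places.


z = (X - mu) / sigma
= (145 - 97) / 18
= 48 / 18
= 2.67


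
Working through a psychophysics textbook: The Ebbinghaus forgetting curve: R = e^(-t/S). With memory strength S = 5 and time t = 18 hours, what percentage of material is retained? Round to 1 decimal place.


R = e^(-t/S)
-t/S = -18/5 = -3.6
R = e^(-3.6) = 0.027324
Percentage = 0.027324 * 100
= 2.7


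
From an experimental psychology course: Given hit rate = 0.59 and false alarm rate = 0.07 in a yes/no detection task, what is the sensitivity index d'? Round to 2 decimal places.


d' = z(HR) - z(FAR)
z(0.59) = 0.2275
z(0.07) = -1.4758
d' = 0.2275 - -1.4758
= 1.70


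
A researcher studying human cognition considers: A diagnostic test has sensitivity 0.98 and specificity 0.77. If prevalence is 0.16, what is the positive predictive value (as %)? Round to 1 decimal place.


PPV = (sens * prev) / (sens * prev + (1-spec) * (1-prev))
Numerator = 0.98 * 0.16 = 0.1568
P(positive and no disease) = (1 - spec) * (1 - prev) = (1 - 0.77) * (1 - 0.16) = 0.1932
Denominator = 0.1568 + 0.1932 = 0.35
PPV = 0.1568 / 0.35 = 0.448
As percentage = 44.8


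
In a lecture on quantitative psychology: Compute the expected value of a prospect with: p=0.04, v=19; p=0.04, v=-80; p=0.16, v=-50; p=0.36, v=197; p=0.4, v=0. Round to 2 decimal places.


EU = sum(p_i * v_i)
0.04 * 19 = 0.76
0.04 * -80 = -3.2
0.16 * -50 = -8.0
0.36 * 197 = 70.92
0.4 * 0 = 0.0
EU = 0.76 + -3.2 + -8.0 + 70.92 + 0.0
= 60.48


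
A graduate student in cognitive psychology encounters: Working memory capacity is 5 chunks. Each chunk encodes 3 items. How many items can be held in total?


Total items = chunks * items_per_chunk
= 5 * 3
= 15


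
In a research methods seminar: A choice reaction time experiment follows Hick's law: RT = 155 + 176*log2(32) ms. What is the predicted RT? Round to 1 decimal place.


RT = 155 + 176 * log2(32)
log2(32) = 5.0
RT = 155 + 176 * 5.0
= 155 + 880.0
= 1035.0 ms


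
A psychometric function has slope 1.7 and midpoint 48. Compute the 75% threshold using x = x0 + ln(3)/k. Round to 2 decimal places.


At P = 0.75: 0.75 = 1/(1 + e^(-k*(x-x0)))
Solving: e^(-k*(x-x0)) = 1/3
x = x0 + ln(3)/k
ln(3) = 1.0986
x = 48 + 1.0986/1.7
= 48 + 0.6462
= 48.65


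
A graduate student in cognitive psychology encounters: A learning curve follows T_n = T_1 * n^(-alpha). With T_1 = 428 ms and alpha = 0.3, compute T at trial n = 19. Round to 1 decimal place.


T_n = 428 * 19^(-0.3)
19^(-0.3) = 0.413403
T_n = 428 * 0.413403
= 176.9 ms


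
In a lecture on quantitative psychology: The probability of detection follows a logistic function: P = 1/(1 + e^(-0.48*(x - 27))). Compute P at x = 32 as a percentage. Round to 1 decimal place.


P(x) = 1/(1 + e^(-0.48*(32 - 27)))
Exponent = -0.48 * 5 = -2.4
e^(-2.4) = 0.090718
P = 1/(1 + 0.090718) = 0.916827
Percentage = 91.7


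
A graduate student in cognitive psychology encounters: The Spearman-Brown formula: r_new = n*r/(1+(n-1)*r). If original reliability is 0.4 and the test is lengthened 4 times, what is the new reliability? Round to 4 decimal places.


r_new = n*r / (1 + (n-1)*r)
Numerator = 4 * 0.4 = 1.6
Denominator = 1 + 3 * 0.4 = 2.2
r_new = 1.6 / 2.2
= 0.7273


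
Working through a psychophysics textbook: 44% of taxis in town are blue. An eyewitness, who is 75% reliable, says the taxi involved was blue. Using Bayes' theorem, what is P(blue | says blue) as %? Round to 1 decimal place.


P(blue | says blue) = P(says blue | blue)*P(blue) / [P(says blue | blue)*P(blue) + P(says blue | not blue)*P(not blue)]
Numerator = 0.75 * 0.44 = 0.33
False identification = 0.25 * 0.56 = 0.14
P = 0.33 / (0.33 + 0.14)
= 0.33 / 0.47
As percentage = 70.2


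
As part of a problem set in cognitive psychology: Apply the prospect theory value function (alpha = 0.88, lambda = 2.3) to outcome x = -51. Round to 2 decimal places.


Since x = -51 < 0, use v(x) = -lambda*(-x)^alpha
(-x) = 51
51^0.88 = 31.8172
v(-51) = -2.3 * 31.8172
= -73.18


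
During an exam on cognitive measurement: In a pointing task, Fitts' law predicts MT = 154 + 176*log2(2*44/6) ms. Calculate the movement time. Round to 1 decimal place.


MT = 154 + 176 * log2(2*44/6)
2D/W = 14.666667
log2(14.666667) = 3.8745
MT = 154 + 176 * 3.8745
= 835.9 ms


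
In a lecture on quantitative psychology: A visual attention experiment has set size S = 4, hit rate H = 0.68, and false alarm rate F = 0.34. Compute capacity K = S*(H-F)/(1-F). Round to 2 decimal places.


K = S * (H - F) / (1 - F)
H - F = 0.34
1 - F = 0.66
K = 4 * 0.34 / 0.66
= 2.06


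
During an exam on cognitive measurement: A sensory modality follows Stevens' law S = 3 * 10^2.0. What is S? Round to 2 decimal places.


S = 3 * 10^2.0
10^2.0 = 100.0
S = 3 * 100.0
= 300.00


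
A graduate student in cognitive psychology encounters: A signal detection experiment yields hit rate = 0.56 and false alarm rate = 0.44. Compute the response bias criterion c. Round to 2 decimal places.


c = -0.5 * (z(HR) + z(FAR))
z(0.56) = 0.151
z(0.44) = -0.151
c = -0.5 * (0.151 + -0.151)
= -0.5 * 0.0
= 0.00


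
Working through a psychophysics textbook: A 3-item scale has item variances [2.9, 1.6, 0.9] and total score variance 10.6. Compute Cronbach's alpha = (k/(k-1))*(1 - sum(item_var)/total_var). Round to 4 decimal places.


alpha = (k/(k-1)) * (1 - sum(s_i^2)/s_total^2)
sum(item variances) = 5.4
k/(k-1) = 3/2 = 1.5
1 - 5.4/10.6 = 1 - 0.509434 = 0.490566
alpha = 1.5 * 0.490566
= 0.7358


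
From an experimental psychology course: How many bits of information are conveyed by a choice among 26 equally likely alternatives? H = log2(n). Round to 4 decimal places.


H = log2(n)
H = log2(26)
= 4.7004


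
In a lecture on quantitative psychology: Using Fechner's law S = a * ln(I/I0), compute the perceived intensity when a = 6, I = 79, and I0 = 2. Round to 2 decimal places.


S = 6 * ln(79/2)
I/I0 = 39.5
ln(39.5) = 3.6763
S = 6 * 3.6763
= 22.06


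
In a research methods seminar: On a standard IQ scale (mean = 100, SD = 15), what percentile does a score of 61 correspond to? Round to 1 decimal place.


z = (IQ - mean) / SD
z = (61 - 100) / 15 = -2.6
Percentile = Phi(-2.6) * 100
Phi(-2.6) = 0.004661
= 0.5


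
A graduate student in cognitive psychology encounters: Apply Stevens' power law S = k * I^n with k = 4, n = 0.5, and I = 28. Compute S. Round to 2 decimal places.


S = 4 * 28^0.5
28^0.5 = 5.2915
S = 4 * 5.2915
= 21.17


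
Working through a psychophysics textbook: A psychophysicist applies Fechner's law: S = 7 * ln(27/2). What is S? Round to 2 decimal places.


S = 7 * ln(27/2)
I/I0 = 13.5
ln(13.5) = 2.6027
S = 7 * 2.6027
= 18.22


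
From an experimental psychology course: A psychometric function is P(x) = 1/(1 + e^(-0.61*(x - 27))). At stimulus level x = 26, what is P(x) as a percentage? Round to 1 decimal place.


P(x) = 1/(1 + e^(-0.61*(26 - 27)))
Exponent = -0.61 * -1 = 0.61
e^(0.61) = 1.840431
P = 1/(1 + 1.840431) = 0.352059
Percentage = 35.2


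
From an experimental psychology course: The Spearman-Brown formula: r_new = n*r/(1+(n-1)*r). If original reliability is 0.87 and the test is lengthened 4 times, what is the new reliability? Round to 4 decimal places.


r_new = n*r / (1 + (n-1)*r)
Numerator = 4 * 0.87 = 3.48
Denominator = 1 + 3 * 0.87 = 3.61
r_new = 3.48 / 3.61
= 0.9640


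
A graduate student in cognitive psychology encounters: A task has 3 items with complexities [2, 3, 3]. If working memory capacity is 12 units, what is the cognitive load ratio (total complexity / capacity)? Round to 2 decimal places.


Total complexity = 2 + 3 + 3 = 8
Load = total / capacity = 8 / 12
= 0.67


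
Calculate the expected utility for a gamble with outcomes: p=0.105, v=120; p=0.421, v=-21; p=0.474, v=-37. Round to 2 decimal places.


EU = sum(p_i * v_i)
0.105 * 120 = 12.6
0.421 * -21 = -8.841
0.474 * -37 = -17.538
EU = 12.6 + -8.841 + -17.538
= -13.78


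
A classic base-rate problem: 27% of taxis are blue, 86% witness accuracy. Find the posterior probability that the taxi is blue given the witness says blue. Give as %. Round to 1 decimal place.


P(blue | says blue) = P(says blue | blue)*P(blue) / [P(says blue | blue)*P(blue) + P(says blue | not blue)*P(not blue)]
Numerator = 0.86 * 0.27 = 0.2322
False identification = 0.14 * 0.73 = 0.1022
P = 0.2322 / (0.2322 + 0.1022)
= 0.2322 / 0.3344
As percentage = 69.4


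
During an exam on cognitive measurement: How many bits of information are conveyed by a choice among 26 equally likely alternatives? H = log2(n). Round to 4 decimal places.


H = log2(n)
H = log2(26)
= 4.7004


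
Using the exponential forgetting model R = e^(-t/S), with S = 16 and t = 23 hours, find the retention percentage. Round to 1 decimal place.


R = e^(-t/S)
-t/S = -23/16 = -1.4375
R = e^(-1.4375) = 0.237521
Percentage = 0.237521 * 100
= 23.8


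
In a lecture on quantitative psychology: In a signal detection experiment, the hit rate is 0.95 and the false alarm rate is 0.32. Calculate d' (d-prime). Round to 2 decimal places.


d' = z(HR) - z(FAR)
z(0.95) = 1.6449
z(0.32) = -0.4677
d' = 1.6449 - -0.4677
= 2.11


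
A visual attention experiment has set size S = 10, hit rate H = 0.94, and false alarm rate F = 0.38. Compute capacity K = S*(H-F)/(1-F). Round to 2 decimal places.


K = S * (H - F) / (1 - F)
H - F = 0.56
1 - F = 0.62
K = 10 * 0.56 / 0.62
= 9.03


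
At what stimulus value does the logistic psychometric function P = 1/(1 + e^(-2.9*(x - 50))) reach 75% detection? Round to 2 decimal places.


At P = 0.75: 0.75 = 1/(1 + e^(-k*(x-x0)))
Solving: e^(-k*(x-x0)) = 1/3
x = x0 + ln(3)/k
ln(3) = 1.0986
x = 50 + 1.0986/2.9
= 50 + 0.3788
= 50.38


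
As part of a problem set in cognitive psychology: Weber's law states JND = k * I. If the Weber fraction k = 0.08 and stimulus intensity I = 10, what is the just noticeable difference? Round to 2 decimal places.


JND = k * I
JND = 0.08 * 10
= 0.80


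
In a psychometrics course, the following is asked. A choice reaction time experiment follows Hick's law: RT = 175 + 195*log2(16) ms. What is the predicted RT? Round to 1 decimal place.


RT = 175 + 195 * log2(16)
log2(16) = 4.0
RT = 175 + 195 * 4.0
= 175 + 780.0
= 955.0 ms


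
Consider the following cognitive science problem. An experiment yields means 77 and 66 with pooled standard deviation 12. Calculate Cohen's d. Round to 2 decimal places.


Cohen's d = (M1 - M2) / S_pooled
= (77 - 66) / 12
= 11 / 12
= 0.92


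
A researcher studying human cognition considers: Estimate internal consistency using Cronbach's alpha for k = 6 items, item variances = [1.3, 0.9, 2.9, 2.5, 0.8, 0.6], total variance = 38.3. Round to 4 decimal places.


alpha = (k/(k-1)) * (1 - sum(s_i^2)/s_total^2)
sum(item variances) = 9.0
k/(k-1) = 6/5 = 1.2
1 - 9.0/38.3 = 1 - 0.234987 = 0.765013
alpha = 1.2 * 0.765013
= 0.9180


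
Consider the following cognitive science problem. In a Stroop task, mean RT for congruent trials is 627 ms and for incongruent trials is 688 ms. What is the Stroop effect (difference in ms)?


Stroop effect = RT(incongruent) - RT(congruent)
= 688 - 627
= 61 ms


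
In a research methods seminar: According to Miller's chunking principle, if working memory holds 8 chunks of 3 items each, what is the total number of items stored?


Total items = chunks * items_per_chunk
= 8 * 3
= 24


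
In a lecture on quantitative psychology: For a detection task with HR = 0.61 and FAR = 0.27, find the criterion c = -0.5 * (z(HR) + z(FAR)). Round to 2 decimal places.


c = -0.5 * (z(HR) + z(FAR))
z(0.61) = 0.2793
z(0.27) = -0.6128
c = -0.5 * (0.2793 + -0.6128)
= -0.5 * -0.3335
= 0.17


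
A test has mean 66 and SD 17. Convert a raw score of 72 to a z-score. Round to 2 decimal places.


z = (X - mu) / sigma
= (72 - 66) / 17
= 6 / 17
= 0.35


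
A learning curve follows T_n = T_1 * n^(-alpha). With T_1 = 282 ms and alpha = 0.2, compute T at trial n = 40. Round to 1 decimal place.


T_n = 282 * 40^(-0.2)
40^(-0.2) = 0.478176
T_n = 282 * 0.478176
= 134.8 ms


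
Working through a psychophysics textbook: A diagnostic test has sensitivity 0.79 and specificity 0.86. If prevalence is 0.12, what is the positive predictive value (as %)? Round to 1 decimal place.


PPV = (sens * prev) / (sens * prev + (1-spec) * (1-prev))
Numerator = 0.79 * 0.12 = 0.0948
P(positive and no disease) = (1 - spec) * (1 - prev) = (1 - 0.86) * (1 - 0.12) = 0.1232
Denominator = 0.0948 + 0.1232 = 0.218
PPV = 0.0948 / 0.218 = 0.434862
As percentage = 43.5


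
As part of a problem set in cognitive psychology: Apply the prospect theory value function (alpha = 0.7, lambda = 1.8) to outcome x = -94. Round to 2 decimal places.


Since x = -94 < 0, use v(x) = -lambda*(-x)^alpha
(-x) = 94
94^0.7 = 24.0541
v(-94) = -1.8 * 24.0541
= -43.30


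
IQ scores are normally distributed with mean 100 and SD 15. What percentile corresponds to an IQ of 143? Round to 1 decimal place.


z = (IQ - mean) / SD
z = (143 - 100) / 15 = 2.8667
Percentile = Phi(2.8667) * 100
Phi(2.8667) = 0.997926
= 99.8


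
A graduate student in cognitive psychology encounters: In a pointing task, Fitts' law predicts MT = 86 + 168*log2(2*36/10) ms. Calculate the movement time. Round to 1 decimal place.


MT = 86 + 168 * log2(2*36/10)
2D/W = 7.2
log2(7.2) = 2.848
MT = 86 + 168 * 2.848
= 564.5 ms


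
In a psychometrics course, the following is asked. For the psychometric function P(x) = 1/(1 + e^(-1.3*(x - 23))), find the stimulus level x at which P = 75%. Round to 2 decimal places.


At P = 0.75: 0.75 = 1/(1 + e^(-k*(x-x0)))
Solving: e^(-k*(x-x0)) = 1/3
x = x0 + ln(3)/k
ln(3) = 1.0986
x = 23 + 1.0986/1.3
= 23 + 0.8451
= 23.85


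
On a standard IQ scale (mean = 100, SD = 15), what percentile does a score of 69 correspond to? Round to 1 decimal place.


z = (IQ - mean) / SD
z = (69 - 100) / 15 = -2.0667
Percentile = Phi(-2.0667) * 100
Phi(-2.0667) = 0.019381
= 1.9


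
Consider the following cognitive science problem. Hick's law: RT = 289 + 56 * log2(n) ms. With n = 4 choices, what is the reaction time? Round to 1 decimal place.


RT = 289 + 56 * log2(4)
log2(4) = 2.0
RT = 289 + 56 * 2.0
= 289 + 112.0
= 401.0 ms


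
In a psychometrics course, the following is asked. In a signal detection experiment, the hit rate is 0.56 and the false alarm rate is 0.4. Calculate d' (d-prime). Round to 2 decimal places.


d' = z(HR) - z(FAR)
z(0.56) = 0.151
z(0.4) = -0.2533
d' = 0.151 - -0.2533
= 0.40


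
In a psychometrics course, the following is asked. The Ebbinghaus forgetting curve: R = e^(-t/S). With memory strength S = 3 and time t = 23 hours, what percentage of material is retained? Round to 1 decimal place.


R = e^(-t/S)
-t/S = -23/3 = -7.666667
R = e^(-7.666667) = 0.000468
Percentage = 0.000468 * 100
= 0.0


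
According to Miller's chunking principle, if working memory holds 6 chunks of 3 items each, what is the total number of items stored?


Total items = chunks * items_per_chunk
= 6 * 3
= 18


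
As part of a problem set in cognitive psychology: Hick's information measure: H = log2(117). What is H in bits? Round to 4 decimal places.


H = log2(n)
H = log2(117)
= 6.8704


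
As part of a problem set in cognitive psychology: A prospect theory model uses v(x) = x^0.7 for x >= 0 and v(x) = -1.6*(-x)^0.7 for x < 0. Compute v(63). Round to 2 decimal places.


Since x = 63 >= 0, use v(x) = x^0.7
63^0.7 = 18.1777
v(63) = 18.18


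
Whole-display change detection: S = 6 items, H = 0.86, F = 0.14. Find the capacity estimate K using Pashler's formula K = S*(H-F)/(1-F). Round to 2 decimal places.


K = S * (H - F) / (1 - F)
H - F = 0.72
1 - F = 0.86
K = 6 * 0.72 / 0.86
= 5.02


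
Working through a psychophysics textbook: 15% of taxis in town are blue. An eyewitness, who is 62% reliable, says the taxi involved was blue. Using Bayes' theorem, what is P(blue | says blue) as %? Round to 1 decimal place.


P(blue | says blue) = P(says blue | blue)*P(blue) / [P(says blue | blue)*P(blue) + P(says blue | not blue)*P(not blue)]
Numerator = 0.62 * 0.15 = 0.093
False identification = 0.38 * 0.85 = 0.323
P = 0.093 / (0.093 + 0.323)
= 0.093 / 0.416
As percentage = 22.4


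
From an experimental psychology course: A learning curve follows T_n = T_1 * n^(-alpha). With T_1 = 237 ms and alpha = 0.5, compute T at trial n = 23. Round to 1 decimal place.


T_n = 237 * 23^(-0.5)
23^(-0.5) = 0.208514
T_n = 237 * 0.208514
= 49.4 ms


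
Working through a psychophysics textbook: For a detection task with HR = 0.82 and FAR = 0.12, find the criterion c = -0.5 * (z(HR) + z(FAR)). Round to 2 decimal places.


c = -0.5 * (z(HR) + z(FAR))
z(0.82) = 0.9154
z(0.12) = -1.175
c = -0.5 * (0.9154 + -1.175)
= -0.5 * -0.2596
= 0.13


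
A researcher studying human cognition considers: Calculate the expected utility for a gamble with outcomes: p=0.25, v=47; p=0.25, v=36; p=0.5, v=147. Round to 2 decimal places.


EU = sum(p_i * v_i)
0.25 * 47 = 11.75
0.25 * 36 = 9.0
0.5 * 147 = 73.5
EU = 11.75 + 9.0 + 73.5
= 94.25


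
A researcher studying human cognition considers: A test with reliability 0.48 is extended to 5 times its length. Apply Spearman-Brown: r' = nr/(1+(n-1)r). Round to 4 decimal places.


r_new = n*r / (1 + (n-1)*r)
Numerator = 5 * 0.48 = 2.4
Denominator = 1 + 4 * 0.48 = 2.92
r_new = 2.4 / 2.92
= 0.8219


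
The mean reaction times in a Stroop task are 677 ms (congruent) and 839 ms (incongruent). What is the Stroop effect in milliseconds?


Stroop effect = RT(incongruent) - RT(congruent)
= 839 - 677
= 162 ms


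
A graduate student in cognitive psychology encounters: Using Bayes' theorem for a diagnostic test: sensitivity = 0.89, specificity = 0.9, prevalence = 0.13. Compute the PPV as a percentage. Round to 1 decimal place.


PPV = (sens * prev) / (sens * prev + (1-spec) * (1-prev))
Numerator = 0.89 * 0.13 = 0.1157
P(positive and no disease) = (1 - spec) * (1 - prev) = (1 - 0.9) * (1 - 0.13) = 0.087
Denominator = 0.1157 + 0.087 = 0.2027
PPV = 0.1157 / 0.2027 = 0.570794
As percentage = 57.1


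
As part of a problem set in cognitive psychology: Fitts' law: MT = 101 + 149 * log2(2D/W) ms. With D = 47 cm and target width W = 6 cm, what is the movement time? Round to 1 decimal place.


MT = 101 + 149 * log2(2*47/6)
2D/W = 15.666667
log2(15.666667) = 3.9696
MT = 101 + 149 * 3.9696
= 692.5 ms


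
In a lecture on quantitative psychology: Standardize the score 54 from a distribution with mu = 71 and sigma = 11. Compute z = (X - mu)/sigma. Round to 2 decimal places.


z = (X - mu) / sigma
= (54 - 71) / 11
= -17 / 11
= -1.55


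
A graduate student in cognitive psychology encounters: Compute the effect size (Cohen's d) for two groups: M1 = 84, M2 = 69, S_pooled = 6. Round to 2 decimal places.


Cohen's d = (M1 - M2) / S_pooled
= (84 - 69) / 6
= 15 / 6
= 2.50


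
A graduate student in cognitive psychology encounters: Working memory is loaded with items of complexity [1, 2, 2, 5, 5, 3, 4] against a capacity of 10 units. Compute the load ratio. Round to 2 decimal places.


Total complexity = 1 + 2 + 2 + 5 + 5 + 3 + 4 = 22
Load = total / capacity = 22 / 10
= 2.20


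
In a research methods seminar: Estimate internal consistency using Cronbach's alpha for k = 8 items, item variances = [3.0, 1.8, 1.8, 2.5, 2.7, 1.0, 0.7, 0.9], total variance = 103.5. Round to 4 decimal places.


alpha = (k/(k-1)) * (1 - sum(s_i^2)/s_total^2)
sum(item variances) = 14.4
k/(k-1) = 8/7 = 1.142857
1 - 14.4/103.5 = 1 - 0.13913 = 0.86087
alpha = 1.142857 * 0.86087
= 0.9839


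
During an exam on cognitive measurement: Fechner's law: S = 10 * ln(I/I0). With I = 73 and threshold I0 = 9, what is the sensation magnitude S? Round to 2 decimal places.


S = 10 * ln(73/9)
I/I0 = 8.111111
ln(8.111111) = 2.0932
S = 10 * 2.0932
= 20.93


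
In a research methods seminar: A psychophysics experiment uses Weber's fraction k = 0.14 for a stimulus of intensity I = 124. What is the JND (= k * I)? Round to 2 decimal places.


JND = k * I
JND = 0.14 * 124
= 17.36


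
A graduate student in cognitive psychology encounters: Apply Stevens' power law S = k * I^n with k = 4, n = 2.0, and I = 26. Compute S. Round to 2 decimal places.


S = 4 * 26^2.0
26^2.0 = 676.0
S = 4 * 676.0
= 2704.00


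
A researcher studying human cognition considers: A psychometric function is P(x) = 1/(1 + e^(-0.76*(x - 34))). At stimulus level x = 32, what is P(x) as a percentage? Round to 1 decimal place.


P(x) = 1/(1 + e^(-0.76*(32 - 34)))
Exponent = -0.76 * -2 = 1.52
e^(1.52) = 4.572225
P = 1/(1 + 4.572225) = 0.179462
Percentage = 17.9


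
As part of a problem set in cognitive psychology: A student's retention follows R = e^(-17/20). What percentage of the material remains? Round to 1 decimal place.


R = e^(-t/S)
-t/S = -17/20 = -0.85
R = e^(-0.85) = 0.427415
Percentage = 0.427415 * 100
= 42.7
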